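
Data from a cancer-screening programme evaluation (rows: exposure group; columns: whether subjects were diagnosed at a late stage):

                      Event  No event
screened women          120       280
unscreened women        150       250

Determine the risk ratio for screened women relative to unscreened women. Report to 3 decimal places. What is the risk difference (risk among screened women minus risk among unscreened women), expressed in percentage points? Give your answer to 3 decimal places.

risk, screened women = 120/400 = 0.3000
risk, unscreened women = 150/400 = 0.3750
RR = 0.3000 / 0.3750 = 0.800
risk difference = 0.3000 − 0.3750 = -0.0750 → -7.500 percentage points

RR = 0.800; RD = -7.500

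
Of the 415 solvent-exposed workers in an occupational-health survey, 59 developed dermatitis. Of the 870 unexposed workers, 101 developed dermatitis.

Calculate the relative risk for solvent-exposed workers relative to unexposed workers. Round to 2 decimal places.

RR ≈ 1.22

risk, solvent-exposed workers = 59/415 = 0.1422
risk, unexposed workers = 101/870 = 0.1161
RR = 0.1422 / 0.1161 = 1.22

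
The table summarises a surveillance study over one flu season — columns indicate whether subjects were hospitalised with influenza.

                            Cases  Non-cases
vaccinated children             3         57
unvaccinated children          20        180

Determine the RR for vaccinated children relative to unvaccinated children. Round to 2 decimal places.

risk, vaccinated children = 3/60 = 0.0500
risk, unvaccinated children = 20/200 = 0.1000
RR = 0.0500 / 0.1000 = 0.50

RR = 0.50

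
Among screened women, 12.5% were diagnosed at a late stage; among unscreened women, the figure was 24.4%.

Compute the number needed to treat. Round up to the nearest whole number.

absolute risk difference = 0.119000
1 / 0.119000 = 8.403 → round up → 9

NNT = 9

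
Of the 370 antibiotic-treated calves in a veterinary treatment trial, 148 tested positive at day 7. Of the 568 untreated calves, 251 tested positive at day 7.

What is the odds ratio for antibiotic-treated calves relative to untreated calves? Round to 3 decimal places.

OR = (148 × 317) / (222 × 251) = 46916/55722 ≈ 0.842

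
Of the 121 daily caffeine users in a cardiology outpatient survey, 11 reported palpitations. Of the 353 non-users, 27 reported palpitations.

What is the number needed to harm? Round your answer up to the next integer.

NNH = 70

risk, daily caffeine users = 11/121 = 0.090909
risk, non-users = 27/353 = 0.076487
absolute risk difference = 0.014422
1 / 0.014422 = 69.339 → round up → 70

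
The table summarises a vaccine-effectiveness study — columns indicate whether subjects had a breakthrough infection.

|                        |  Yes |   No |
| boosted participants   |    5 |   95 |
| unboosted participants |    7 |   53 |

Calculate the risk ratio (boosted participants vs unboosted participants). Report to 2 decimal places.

RR: 0.43

risk, boosted participants = 5/100 = 0.0500
risk, unboosted participants = 7/60 = 0.1167
RR = 0.0500 / 0.1167 = 0.43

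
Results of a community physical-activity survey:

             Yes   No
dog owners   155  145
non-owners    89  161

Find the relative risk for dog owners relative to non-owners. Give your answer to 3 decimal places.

1.451

risk, dog owners = 155/300 = 0.5167
risk, non-owners = 89/250 = 0.3560
RR = 0.5167 / 0.3560 = 1.451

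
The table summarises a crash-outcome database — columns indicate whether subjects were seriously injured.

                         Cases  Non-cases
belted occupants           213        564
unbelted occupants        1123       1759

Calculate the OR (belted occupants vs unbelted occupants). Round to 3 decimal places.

OR = (213 × 1759) / (564 × 1123) = 374667/633372 ≈ 0.592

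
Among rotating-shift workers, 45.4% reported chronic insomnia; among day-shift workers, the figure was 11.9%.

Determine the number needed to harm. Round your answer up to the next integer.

absolute risk difference = 0.335000
1 / 0.335000 = 2.985 → round up → 3

3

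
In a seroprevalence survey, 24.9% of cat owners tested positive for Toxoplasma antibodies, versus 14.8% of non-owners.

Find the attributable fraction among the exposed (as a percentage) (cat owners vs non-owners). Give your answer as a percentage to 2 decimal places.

AR% = (0.2490 − 0.1480) / 0.2490 = 0.4056 → 40.56%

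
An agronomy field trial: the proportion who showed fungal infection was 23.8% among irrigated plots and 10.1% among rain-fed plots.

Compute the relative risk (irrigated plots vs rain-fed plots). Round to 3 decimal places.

RR = 0.2380 / 0.1010 = 2.356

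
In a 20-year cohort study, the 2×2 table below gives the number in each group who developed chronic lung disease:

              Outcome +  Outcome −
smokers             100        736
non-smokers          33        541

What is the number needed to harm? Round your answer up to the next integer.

risk, smokers = 100/836 = 0.119617
risk, non-smokers = 33/574 = 0.057491
absolute risk difference = 0.062126
1 / 0.062126 = 16.096 → round up → 17

NNH: 17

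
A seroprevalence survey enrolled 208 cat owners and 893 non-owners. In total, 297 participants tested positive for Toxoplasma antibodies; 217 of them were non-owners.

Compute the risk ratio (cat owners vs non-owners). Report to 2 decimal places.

1.58

cat owners with the outcome: 297 − 217 = 80
cat owners without the outcome: 208 − 80 = 128
non-owners without the outcome: 893 − 217 = 676
risk, cat owners = 80/208 = 0.3846
risk, non-owners = 217/893 = 0.2430
RR = 0.3846 / 0.2430 = 1.58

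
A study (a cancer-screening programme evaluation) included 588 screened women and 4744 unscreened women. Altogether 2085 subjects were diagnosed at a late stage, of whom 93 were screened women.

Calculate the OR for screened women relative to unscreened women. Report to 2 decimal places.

screened women without the outcome: 588 − 93 = 495
unscreened women with the outcome: 2085 − 93 = 1992
unscreened women without the outcome: 4744 − 1992 = 2752
OR = (93 × 2752) / (495 × 1992) = 255936/986040 ≈ 0.26

OR ≈ 0.26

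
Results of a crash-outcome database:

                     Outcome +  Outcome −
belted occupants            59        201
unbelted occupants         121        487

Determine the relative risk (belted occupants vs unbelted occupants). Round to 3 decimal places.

RR = 1.140

risk, belted occupants = 59/260 = 0.2269
risk, unbelted occupants = 121/608 = 0.1990
RR = 0.2269 / 0.1990 = 1.140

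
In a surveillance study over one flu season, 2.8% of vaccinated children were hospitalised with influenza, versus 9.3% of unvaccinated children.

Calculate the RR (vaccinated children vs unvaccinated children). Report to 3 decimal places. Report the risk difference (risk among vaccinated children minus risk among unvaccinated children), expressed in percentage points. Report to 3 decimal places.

RR = 0.301; RD = -6.500

RR = 0.02800 / 0.09300 = 0.301
risk difference = 0.02800 − 0.09300 = -0.06500 → -6.500 percentage points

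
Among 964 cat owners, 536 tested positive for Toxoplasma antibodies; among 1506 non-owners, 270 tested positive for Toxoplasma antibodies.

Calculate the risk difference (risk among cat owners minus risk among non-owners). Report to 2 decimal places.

0.38

risk, cat owners = 536/964 = 0.5560
risk, non-owners = 270/1506 = 0.1793
risk difference = 0.5560 − 0.1793 = 0.38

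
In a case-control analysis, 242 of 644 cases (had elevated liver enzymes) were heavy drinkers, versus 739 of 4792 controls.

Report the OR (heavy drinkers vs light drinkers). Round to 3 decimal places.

OR = (242 × 4053) / (739 × 402) = 980826/297078 ≈ 3.302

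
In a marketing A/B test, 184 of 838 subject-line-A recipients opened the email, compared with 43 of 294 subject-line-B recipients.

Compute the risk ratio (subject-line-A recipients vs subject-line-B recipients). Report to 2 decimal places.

1.50

risk, subject-line-A recipients = 184/838 = 0.2196
risk, subject-line-B recipients = 43/294 = 0.1463
RR = 0.2196 / 0.1463 = 1.50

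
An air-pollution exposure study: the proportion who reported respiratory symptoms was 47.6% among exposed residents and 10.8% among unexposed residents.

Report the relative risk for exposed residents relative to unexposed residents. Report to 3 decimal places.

RR = 0.4760 / 0.1080 = 4.407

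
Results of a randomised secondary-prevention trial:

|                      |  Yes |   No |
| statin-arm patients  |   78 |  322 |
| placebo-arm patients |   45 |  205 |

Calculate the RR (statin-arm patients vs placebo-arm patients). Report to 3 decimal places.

1.083

risk, statin-arm patients = 78/400 = 0.1950
risk, placebo-arm patients = 45/250 = 0.1800
RR = 0.1950 / 0.1800 = 1.083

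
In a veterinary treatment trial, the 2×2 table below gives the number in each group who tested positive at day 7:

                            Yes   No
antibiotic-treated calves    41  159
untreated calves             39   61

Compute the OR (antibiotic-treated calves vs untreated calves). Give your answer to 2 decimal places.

odds, antibiotic-treated calves = 41/159 = 0.2579
odds, untreated calves = 39/61 = 0.6393
OR = 0.2579 / 0.6393 = 0.40

OR ≈ 0.40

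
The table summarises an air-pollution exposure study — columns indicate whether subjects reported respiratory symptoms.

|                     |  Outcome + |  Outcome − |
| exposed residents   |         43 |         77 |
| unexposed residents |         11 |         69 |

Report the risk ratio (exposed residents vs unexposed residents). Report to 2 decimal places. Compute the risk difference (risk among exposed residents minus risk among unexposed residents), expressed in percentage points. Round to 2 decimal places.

RR = 2.61; RD = 22.08

risk, exposed residents = 43/120 = 0.3583
risk, unexposed residents = 11/80 = 0.1375
RR = 0.3583 / 0.1375 = 2.61
risk difference = 0.3583 − 0.1375 = 0.2208 → 22.08 percentage points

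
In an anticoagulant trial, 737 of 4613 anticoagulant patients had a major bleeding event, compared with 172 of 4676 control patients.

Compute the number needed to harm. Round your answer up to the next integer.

9

risk, anticoagulant patients = 737/4613 = 0.159766
risk, control patients = 172/4676 = 0.036784
absolute risk difference = 0.122982
1 / 0.122982 = 8.131 → round up → 9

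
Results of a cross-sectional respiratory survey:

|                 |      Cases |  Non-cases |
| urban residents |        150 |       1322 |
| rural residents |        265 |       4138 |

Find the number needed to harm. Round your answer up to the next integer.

risk, urban residents = 150/1472 = 0.101902
risk, rural residents = 265/4403 = 0.060186
absolute risk difference = 0.041716
1 / 0.041716 = 23.972 → round up → 24

NNH ≈ 24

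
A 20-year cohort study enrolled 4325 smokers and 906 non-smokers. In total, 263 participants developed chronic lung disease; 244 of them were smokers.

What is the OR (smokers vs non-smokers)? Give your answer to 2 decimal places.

smokers without the outcome: 4325 − 244 = 4081
non-smokers with the outcome: 263 − 244 = 19
non-smokers without the outcome: 906 − 19 = 887
odds, smokers = 244/4081 = 0.05979
odds, non-smokers = 19/887 = 0.02142
OR = 0.05979 / 0.02142 = 2.79

OR: 2.79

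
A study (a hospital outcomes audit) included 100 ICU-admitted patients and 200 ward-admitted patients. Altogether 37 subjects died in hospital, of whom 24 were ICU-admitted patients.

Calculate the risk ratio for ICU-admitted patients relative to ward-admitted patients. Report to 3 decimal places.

ICU-admitted patients without the outcome: 100 − 24 = 76
ward-admitted patients with the outcome: 37 − 24 = 13
ward-admitted patients without the outcome: 200 − 13 = 187
risk, ICU-admitted patients = 24/100 = 0.2400
risk, ward-admitted patients = 13/200 = 0.0650
RR = 0.2400 / 0.0650 = 3.692

3.692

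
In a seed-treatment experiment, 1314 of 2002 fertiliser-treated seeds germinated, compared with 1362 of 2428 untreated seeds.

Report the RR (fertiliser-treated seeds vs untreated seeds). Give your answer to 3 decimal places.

risk, fertiliser-treated seeds = 1314/2002 = 0.6563
risk, untreated seeds = 1362/2428 = 0.5610
RR = 0.6563 / 0.5610 = 1.170

RR = 1.170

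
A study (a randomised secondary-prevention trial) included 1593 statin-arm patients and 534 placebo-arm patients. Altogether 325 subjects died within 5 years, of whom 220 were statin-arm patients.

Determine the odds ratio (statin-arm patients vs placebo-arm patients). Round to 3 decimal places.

statin-arm patients without the outcome: 1593 − 220 = 1373
placebo-arm patients with the outcome: 325 − 220 = 105
placebo-arm patients without the outcome: 534 − 105 = 429
OR = (220 × 429) / (1373 × 105) = 94380/144165 ≈ 0.655

0.655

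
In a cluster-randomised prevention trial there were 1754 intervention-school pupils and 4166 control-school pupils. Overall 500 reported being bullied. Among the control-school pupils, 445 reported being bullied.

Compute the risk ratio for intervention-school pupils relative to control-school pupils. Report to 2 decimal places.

0.29

intervention-school pupils with the outcome: 500 − 445 = 55
intervention-school pupils without the outcome: 1754 − 55 = 1699
control-school pupils without the outcome: 4166 − 445 = 3721
risk, intervention-school pupils = 55/1754 = 0.03136
risk, control-school pupils = 445/4166 = 0.10682
RR = 0.03136 / 0.10682 = 0.29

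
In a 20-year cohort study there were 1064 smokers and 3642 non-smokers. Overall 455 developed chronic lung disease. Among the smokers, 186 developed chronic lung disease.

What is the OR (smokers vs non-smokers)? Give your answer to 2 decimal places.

smokers without the outcome: 1064 − 186 = 878
non-smokers with the outcome: 455 − 186 = 269
non-smokers without the outcome: 3642 − 269 = 3373
OR = (186 × 3373) / (878 × 269) = 627378/236182 ≈ 2.66

OR = 2.66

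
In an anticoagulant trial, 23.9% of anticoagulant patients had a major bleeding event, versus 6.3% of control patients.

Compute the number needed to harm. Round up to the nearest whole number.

NNH: 6

absolute risk difference = 0.176000
1 / 0.176000 = 5.682 → round up → 6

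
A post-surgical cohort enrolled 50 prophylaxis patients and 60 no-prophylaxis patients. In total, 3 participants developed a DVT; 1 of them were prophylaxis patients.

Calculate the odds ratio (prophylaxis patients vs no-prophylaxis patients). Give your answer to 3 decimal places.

prophylaxis patients without the outcome: 50 − 1 = 49
no-prophylaxis patients with the outcome: 3 − 1 = 2
no-prophylaxis patients without the outcome: 60 − 2 = 58
OR = (1 × 58) / (49 × 2) = 58/98 ≈ 0.592

OR ≈ 0.592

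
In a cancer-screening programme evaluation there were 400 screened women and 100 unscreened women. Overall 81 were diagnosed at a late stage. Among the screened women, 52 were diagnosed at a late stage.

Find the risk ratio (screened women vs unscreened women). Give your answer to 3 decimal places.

RR = 0.448

screened women without the outcome: 400 − 52 = 348
unscreened women with the outcome: 81 − 52 = 29
unscreened women without the outcome: 100 − 29 = 71
risk, screened women = 52/400 = 0.1300
risk, unscreened women = 29/100 = 0.2900
RR = 0.1300 / 0.2900 = 0.448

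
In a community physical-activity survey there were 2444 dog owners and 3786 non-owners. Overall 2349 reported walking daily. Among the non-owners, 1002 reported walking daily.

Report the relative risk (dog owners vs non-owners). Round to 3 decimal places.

RR = 2.082

dog owners with the outcome: 2349 − 1002 = 1347
dog owners without the outcome: 2444 − 1347 = 1097
non-owners without the outcome: 3786 − 1002 = 2784
risk, dog owners = 1347/2444 = 0.5511
risk, non-owners = 1002/3786 = 0.2647
RR = 0.5511 / 0.2647 = 2.082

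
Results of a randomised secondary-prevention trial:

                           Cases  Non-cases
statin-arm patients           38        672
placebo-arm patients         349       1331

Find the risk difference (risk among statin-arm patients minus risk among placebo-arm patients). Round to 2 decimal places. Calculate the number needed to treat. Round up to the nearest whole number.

RD = -0.15; NNT = 7

risk, statin-arm patients = 38/710 = 0.0535
risk, placebo-arm patients = 349/1680 = 0.2077
risk difference = 0.0535 − 0.2077 = -0.15
absolute risk difference = 0.154217
1 / 0.154217 = 6.484 → round up → 7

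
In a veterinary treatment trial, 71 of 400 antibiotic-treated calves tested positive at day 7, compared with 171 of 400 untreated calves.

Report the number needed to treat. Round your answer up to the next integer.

risk, antibiotic-treated calves = 71/400 = 0.177500
risk, untreated calves = 171/400 = 0.427500
absolute risk difference = 0.250000
1 / 0.250000 = 4.000 → round up → 4

NNT: 4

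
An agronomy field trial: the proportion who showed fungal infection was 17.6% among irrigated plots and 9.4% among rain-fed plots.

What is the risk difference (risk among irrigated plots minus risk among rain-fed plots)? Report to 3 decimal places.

risk difference = 0.1760 − 0.0940 = 0.082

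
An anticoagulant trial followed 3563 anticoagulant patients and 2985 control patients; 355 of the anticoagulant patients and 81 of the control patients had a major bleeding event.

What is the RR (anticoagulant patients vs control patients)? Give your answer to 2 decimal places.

3.67

risk, anticoagulant patients = 355/3563 = 0.09964
risk, control patients = 81/2985 = 0.02714
RR = 0.09964 / 0.02714 = 3.67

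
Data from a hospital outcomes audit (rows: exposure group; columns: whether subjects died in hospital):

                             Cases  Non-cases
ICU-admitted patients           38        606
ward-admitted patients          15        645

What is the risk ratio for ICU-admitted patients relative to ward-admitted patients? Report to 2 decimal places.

risk, ICU-admitted patients = 38/644 = 0.05901
risk, ward-admitted patients = 15/660 = 0.02273
RR = 0.05901 / 0.02273 = 2.60

2.60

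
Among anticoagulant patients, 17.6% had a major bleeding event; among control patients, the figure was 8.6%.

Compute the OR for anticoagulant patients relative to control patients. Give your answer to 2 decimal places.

odds, anticoagulant patients = 0.1760/0.8240 = 0.2136
odds, control patients = 0.0860/0.9140 = 0.0941
OR = 0.2136 / 0.0941 = 2.27

2.27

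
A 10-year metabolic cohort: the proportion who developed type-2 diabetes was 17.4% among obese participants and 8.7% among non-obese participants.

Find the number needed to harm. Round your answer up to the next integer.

absolute risk difference = 0.087000
1 / 0.087000 = 11.494 → round up → 12

NNH = 12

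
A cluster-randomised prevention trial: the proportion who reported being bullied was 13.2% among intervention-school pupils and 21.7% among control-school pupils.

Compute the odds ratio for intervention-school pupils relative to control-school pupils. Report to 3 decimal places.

odds, intervention-school pupils = 0.1320/0.8680 = 0.1521
odds, control-school pupils = 0.2170/0.7830 = 0.2771
OR = 0.1521 / 0.2771 = 0.549

0.549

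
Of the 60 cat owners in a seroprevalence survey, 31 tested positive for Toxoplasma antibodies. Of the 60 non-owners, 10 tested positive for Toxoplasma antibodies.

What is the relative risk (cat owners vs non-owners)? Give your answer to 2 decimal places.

3.10

risk, cat owners = 31/60 = 0.5167
risk, non-owners = 10/60 = 0.1667
RR = 0.5167 / 0.1667 = 3.10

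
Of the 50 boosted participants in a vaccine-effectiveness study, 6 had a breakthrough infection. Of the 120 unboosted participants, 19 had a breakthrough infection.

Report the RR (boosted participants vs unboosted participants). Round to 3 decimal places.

RR: 0.758

risk, boosted participants = 6/50 = 0.1200
risk, unboosted participants = 19/120 = 0.1583
RR = 0.1200 / 0.1583 = 0.758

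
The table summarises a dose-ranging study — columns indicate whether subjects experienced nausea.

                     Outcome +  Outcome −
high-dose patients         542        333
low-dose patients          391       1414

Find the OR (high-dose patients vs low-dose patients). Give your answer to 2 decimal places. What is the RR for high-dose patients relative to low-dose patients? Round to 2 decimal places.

OR = 5.89; RR = 2.86

OR = (542 × 1414) / (333 × 391) = 766388/130203 ≈ 5.89
risk, high-dose patients = 542/875 = 0.6194
risk, low-dose patients = 391/1805 = 0.2166
RR = 0.6194 / 0.2166 = 2.86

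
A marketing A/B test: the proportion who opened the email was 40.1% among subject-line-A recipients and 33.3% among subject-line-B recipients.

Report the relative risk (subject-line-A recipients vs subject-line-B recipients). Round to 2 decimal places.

RR = 0.4010 / 0.3330 = 1.20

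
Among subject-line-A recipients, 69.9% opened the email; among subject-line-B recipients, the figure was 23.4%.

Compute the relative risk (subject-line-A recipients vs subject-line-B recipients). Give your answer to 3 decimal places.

RR = 0.6990 / 0.2340 = 2.987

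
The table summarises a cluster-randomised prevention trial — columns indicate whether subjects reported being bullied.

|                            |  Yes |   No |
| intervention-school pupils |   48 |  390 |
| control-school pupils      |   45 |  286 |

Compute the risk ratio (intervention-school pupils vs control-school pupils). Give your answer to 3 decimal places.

risk, intervention-school pupils = 48/438 = 0.1096
risk, control-school pupils = 45/331 = 0.1360
RR = 0.1096 / 0.1360 = 0.806

0.806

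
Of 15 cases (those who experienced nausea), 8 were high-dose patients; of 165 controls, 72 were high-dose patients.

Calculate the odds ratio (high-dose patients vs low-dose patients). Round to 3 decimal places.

OR = (8 × 93) / (72 × 7) = 744/504 ≈ 1.476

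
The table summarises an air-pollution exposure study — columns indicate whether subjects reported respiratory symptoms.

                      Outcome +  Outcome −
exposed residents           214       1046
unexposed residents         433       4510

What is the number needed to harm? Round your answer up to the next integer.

risk, exposed residents = 214/1260 = 0.169841
risk, unexposed residents = 433/4943 = 0.087599
absolute risk difference = 0.082243
1 / 0.082243 = 12.159 → round up → 13

13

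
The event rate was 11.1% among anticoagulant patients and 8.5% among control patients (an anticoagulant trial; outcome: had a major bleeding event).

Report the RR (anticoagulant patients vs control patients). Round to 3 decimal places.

RR = 0.1110 / 0.0850 = 1.306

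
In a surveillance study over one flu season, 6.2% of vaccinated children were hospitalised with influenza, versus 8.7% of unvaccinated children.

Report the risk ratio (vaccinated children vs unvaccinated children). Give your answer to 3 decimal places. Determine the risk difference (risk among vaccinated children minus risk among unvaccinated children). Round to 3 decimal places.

RR = 0.0620 / 0.0870 = 0.713
risk difference = 0.0620 − 0.0870 = -0.025

RR = 0.713; RD = -0.025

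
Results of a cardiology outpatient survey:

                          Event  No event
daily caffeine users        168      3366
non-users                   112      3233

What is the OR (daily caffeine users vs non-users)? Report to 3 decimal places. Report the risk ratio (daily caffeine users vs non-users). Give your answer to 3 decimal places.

OR = 1.441; RR = 1.420

OR = (168 × 3233) / (3366 × 112) = 543144/376992 ≈ 1.441
risk, daily caffeine users = 168/3534 = 0.04754
risk, non-users = 112/3345 = 0.03348
RR = 0.04754 / 0.03348 = 1.420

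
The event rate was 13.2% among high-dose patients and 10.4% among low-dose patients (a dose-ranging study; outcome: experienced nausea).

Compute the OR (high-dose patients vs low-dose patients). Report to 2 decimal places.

OR ≈ 1.31

odds, high-dose patients = 0.1320/0.8680 = 0.1521
odds, low-dose patients = 0.1040/0.8960 = 0.1161
OR = 0.1521 / 0.1161 = 1.31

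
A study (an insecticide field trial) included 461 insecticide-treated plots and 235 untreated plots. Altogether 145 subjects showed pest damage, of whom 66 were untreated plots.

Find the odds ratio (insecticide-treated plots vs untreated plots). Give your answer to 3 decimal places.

insecticide-treated plots with the outcome: 145 − 66 = 79
insecticide-treated plots without the outcome: 461 − 79 = 382
untreated plots without the outcome: 235 − 66 = 169
odds, insecticide-treated plots = 79/382 = 0.2068
odds, untreated plots = 66/169 = 0.3905
OR = 0.2068 / 0.3905 = 0.530

OR ≈ 0.530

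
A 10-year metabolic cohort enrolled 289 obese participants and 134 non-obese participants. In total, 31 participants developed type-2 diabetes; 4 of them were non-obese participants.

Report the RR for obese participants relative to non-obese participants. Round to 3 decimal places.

obese participants with the outcome: 31 − 4 = 27
obese participants without the outcome: 289 − 27 = 262
non-obese participants without the outcome: 134 − 4 = 130
risk, obese participants = 27/289 = 0.09343
risk, non-obese participants = 4/134 = 0.02985
RR = 0.09343 / 0.02985 = 3.130

3.130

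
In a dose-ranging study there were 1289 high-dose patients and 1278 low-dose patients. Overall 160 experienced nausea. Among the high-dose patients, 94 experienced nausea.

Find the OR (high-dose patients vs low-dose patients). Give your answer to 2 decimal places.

1.44

high-dose patients without the outcome: 1289 − 94 = 1195
low-dose patients with the outcome: 160 − 94 = 66
low-dose patients without the outcome: 1278 − 66 = 1212
odds, high-dose patients = 94/1195 = 0.0787
odds, low-dose patients = 66/1212 = 0.0545
OR = 0.0787 / 0.0545 = 1.44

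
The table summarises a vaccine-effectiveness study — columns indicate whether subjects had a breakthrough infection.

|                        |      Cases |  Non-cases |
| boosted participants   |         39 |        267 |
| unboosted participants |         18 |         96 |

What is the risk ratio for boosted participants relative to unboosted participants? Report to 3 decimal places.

risk, boosted participants = 39/306 = 0.1275
risk, unboosted participants = 18/114 = 0.1579
RR = 0.1275 / 0.1579 = 0.807

RR = 0.807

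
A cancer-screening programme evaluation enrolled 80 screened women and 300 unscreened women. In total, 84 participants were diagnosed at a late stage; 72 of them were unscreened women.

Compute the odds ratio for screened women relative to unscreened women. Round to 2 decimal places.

OR: 0.56

screened women with the outcome: 84 − 72 = 12
screened women without the outcome: 80 − 12 = 68
unscreened women without the outcome: 300 − 72 = 228
OR = (12 × 228) / (68 × 72) = 2736/4896 ≈ 0.56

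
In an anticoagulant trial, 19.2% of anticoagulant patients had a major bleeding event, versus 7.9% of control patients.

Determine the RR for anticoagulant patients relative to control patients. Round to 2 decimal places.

RR = 0.1920 / 0.0790 = 2.43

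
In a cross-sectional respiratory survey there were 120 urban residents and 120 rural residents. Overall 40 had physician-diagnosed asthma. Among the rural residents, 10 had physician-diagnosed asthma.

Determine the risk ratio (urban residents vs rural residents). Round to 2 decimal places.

3.00

urban residents with the outcome: 40 − 10 = 30
urban residents without the outcome: 120 − 30 = 90
rural residents without the outcome: 120 − 10 = 110
risk, urban residents = 30/120 = 0.2500
risk, rural residents = 10/120 = 0.0833
RR = 0.2500 / 0.0833 = 3.00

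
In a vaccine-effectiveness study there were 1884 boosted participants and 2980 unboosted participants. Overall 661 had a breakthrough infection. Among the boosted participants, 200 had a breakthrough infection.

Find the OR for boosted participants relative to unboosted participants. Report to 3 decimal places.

0.649

boosted participants without the outcome: 1884 − 200 = 1684
unboosted participants with the outcome: 661 − 200 = 461
unboosted participants without the outcome: 2980 − 461 = 2519
OR = (200 × 2519) / (1684 × 461) = 503800/776324 ≈ 0.649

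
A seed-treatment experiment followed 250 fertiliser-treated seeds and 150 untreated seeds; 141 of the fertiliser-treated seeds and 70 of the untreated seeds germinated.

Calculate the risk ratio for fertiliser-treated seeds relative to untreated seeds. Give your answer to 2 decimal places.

RR: 1.21

risk, fertiliser-treated seeds = 141/250 = 0.5640
risk, untreated seeds = 70/150 = 0.4667
RR = 0.5640 / 0.4667 = 1.21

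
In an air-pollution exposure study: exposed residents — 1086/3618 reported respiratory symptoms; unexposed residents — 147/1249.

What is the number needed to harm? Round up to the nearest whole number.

risk, exposed residents = 1086/3618 = 0.300166
risk, unexposed residents = 147/1249 = 0.117694
absolute risk difference = 0.182472
1 / 0.182472 = 5.480 → round up → 6

6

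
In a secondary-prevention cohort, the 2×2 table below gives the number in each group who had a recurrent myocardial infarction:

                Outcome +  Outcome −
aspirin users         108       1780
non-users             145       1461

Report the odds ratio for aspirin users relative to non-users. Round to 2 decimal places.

OR = (108 × 1461) / (1780 × 145) = 157788/258100 ≈ 0.61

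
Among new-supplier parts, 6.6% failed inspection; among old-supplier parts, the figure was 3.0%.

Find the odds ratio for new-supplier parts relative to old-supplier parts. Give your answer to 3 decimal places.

odds, new-supplier parts = 0.06600/0.93400 = 0.07066
odds, old-supplier parts = 0.03000/0.97000 = 0.03093
OR = 0.07066 / 0.03093 = 2.285

2.285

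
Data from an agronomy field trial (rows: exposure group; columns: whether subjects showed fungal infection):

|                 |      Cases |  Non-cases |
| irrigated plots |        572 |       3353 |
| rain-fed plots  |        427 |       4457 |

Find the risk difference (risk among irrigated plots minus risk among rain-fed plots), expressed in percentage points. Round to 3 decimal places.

5.830

risk, irrigated plots = 572/3925 = 0.1457
risk, rain-fed plots = 427/4884 = 0.0874
risk difference = 0.1457 − 0.0874 = 0.0583 → 5.830 percentage points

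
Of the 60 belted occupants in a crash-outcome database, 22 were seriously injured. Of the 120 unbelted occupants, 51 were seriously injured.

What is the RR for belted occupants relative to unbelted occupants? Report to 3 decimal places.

RR = 0.863

risk, belted occupants = 22/60 = 0.3667
risk, unbelted occupants = 51/120 = 0.4250
RR = 0.3667 / 0.4250 = 0.863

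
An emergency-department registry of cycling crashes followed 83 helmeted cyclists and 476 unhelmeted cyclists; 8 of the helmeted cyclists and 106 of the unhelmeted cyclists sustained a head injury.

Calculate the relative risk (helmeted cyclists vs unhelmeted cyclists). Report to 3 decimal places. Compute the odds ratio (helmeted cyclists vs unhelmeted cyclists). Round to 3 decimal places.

RR = 0.433; OR = 0.372

risk, helmeted cyclists = 8/83 = 0.0964
risk, unhelmeted cyclists = 106/476 = 0.2227
RR = 0.0964 / 0.2227 = 0.433
OR = (8 × 370) / (75 × 106) = 2960/7950 ≈ 0.372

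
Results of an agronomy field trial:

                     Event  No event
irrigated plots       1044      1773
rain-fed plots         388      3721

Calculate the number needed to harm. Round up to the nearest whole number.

4

risk, irrigated plots = 1044/2817 = 0.370607
risk, rain-fed plots = 388/4109 = 0.094427
absolute risk difference = 0.276180
1 / 0.276180 = 3.621 → round up → 4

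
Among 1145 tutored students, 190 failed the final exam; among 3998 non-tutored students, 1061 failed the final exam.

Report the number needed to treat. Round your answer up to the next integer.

11

risk, tutored students = 190/1145 = 0.165939
risk, non-tutored students = 1061/3998 = 0.265383
absolute risk difference = 0.099444
1 / 0.099444 = 10.056 → round up → 11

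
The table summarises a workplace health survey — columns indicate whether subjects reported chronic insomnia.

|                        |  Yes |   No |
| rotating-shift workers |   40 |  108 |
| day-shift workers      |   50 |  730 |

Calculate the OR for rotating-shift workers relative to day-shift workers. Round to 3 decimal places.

5.407

odds, rotating-shift workers = 40/108 = 0.3704
odds, day-shift workers = 50/730 = 0.0685
OR = 0.3704 / 0.0685 = 5.407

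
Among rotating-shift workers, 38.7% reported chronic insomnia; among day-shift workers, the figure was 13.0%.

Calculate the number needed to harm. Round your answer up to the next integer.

absolute risk difference = 0.257000
1 / 0.257000 = 3.891 → round up → 4

NNH = 4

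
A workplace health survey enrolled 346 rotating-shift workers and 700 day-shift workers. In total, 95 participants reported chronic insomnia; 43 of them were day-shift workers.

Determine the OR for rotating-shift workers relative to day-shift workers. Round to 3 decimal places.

rotating-shift workers with the outcome: 95 − 43 = 52
rotating-shift workers without the outcome: 346 − 52 = 294
day-shift workers without the outcome: 700 − 43 = 657
OR = (52 × 657) / (294 × 43) = 34164/12642 ≈ 2.702

OR: 2.702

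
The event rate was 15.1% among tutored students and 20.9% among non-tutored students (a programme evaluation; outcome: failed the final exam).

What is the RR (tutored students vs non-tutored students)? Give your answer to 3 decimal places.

RR = 0.1510 / 0.2090 = 0.722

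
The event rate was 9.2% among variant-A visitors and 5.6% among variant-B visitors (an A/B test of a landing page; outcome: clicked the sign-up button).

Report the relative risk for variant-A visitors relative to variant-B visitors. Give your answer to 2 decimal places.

RR = 0.0920 / 0.0560 = 1.64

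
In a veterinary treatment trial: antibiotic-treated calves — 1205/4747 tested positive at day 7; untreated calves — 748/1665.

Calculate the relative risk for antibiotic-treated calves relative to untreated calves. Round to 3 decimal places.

risk, antibiotic-treated calves = 1205/4747 = 0.2538
risk, untreated calves = 748/1665 = 0.4492
RR = 0.2538 / 0.4492 = 0.565

0.565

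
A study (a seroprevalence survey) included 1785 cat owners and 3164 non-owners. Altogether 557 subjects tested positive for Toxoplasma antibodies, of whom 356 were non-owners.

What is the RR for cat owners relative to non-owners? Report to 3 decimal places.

RR: 1.001

cat owners with the outcome: 557 − 356 = 201
cat owners without the outcome: 1785 − 201 = 1584
non-owners without the outcome: 3164 − 356 = 2808
risk, cat owners = 201/1785 = 0.1126
risk, non-owners = 356/3164 = 0.1125
RR = 0.1126 / 0.1125 = 1.001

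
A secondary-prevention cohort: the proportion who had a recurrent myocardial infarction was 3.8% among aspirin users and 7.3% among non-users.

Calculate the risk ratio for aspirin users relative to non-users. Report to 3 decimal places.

RR = 0.03800 / 0.07300 = 0.521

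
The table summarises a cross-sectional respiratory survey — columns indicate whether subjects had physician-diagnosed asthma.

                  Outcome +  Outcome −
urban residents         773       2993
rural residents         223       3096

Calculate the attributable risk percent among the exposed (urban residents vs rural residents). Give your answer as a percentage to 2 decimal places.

AR% ≈ 67.27%

risk, urban residents = 773/3766 = 0.2053
risk, rural residents = 223/3319 = 0.0672
AR% = (0.2053 − 0.0672) / 0.2053 = 0.6727 → 67.27%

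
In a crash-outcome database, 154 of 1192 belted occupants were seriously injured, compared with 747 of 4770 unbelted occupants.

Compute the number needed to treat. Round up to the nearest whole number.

37

risk, belted occupants = 154/1192 = 0.129195
risk, unbelted occupants = 747/4770 = 0.156604
absolute risk difference = 0.027409
1 / 0.027409 = 36.484 → round up → 37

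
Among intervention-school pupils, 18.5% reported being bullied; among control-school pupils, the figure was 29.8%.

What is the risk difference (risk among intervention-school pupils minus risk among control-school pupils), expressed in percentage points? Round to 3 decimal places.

risk difference = 0.1850 − 0.2980 = -0.1130 → -11.300 percentage points

RD = -11.300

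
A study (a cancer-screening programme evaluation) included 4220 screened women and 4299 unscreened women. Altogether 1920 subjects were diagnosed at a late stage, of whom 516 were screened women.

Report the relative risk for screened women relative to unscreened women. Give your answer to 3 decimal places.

0.374

screened women without the outcome: 4220 − 516 = 3704
unscreened women with the outcome: 1920 − 516 = 1404
unscreened women without the outcome: 4299 − 1404 = 2895
risk, screened women = 516/4220 = 0.1223
risk, unscreened women = 1404/4299 = 0.3266
RR = 0.1223 / 0.3266 = 0.374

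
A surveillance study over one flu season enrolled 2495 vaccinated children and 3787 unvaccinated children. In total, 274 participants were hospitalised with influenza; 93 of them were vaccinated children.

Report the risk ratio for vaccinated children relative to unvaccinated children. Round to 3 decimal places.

vaccinated children without the outcome: 2495 − 93 = 2402
unvaccinated children with the outcome: 274 − 93 = 181
unvaccinated children without the outcome: 3787 − 181 = 3606
risk, vaccinated children = 93/2495 = 0.03727
risk, unvaccinated children = 181/3787 = 0.04780
RR = 0.03727 / 0.04780 = 0.780

0.780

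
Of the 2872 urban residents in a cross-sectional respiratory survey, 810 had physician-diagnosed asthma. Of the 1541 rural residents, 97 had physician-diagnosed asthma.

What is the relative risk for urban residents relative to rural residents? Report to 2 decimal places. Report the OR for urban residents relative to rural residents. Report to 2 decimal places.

RR = 4.48; OR = 5.85

risk, urban residents = 810/2872 = 0.2820
risk, rural residents = 97/1541 = 0.0629
RR = 0.2820 / 0.0629 = 4.48
odds, urban residents = 810/2062 = 0.3928
odds, rural residents = 97/1444 = 0.0672
OR = 0.3928 / 0.0672 = 5.85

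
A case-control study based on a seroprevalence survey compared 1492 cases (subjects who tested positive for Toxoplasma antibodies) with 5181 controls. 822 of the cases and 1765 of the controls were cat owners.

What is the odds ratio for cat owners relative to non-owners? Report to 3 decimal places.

OR = (822 × 3416) / (1765 × 670) = 2807952/1182550 ≈ 2.374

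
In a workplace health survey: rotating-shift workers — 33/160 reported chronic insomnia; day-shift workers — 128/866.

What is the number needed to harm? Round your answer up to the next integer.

risk, rotating-shift workers = 33/160 = 0.206250
risk, day-shift workers = 128/866 = 0.147806
absolute risk difference = 0.058444
1 / 0.058444 = 17.110 → round up → 18

NNH = 18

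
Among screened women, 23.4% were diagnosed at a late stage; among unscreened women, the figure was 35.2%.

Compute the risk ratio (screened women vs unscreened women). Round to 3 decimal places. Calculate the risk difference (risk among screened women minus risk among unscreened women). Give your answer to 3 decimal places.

RR = 0.2340 / 0.3520 = 0.665
risk difference = 0.2340 − 0.3520 = -0.118

RR = 0.665; RD = -0.118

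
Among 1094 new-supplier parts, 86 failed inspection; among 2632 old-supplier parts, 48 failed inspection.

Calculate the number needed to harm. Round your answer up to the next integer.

risk, new-supplier parts = 86/1094 = 0.078611
risk, old-supplier parts = 48/2632 = 0.018237
absolute risk difference = 0.060374
1 / 0.060374 = 16.563 → round up → 17

NNH ≈ 17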